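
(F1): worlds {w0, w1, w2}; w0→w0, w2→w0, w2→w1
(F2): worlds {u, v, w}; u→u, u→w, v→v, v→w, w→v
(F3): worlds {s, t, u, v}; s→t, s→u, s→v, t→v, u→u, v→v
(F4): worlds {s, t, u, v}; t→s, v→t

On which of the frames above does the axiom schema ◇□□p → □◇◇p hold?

(F2)

The schema corresponds to a generalized confluence (Geach) condition: ∀x ∀y ∀z ((xRy ∧ xRz) → ∃w (yR²w ∧ zR²w)).
(F1): fails — w2Rw0, w2Rw1 but no w with w0R²w and w1R²w.
(F2): holds.
(F3): fails — sRt, sRu but no w with tR²w and uR²w.
(F4): fails — tRs, tRs but no w with sR²w and sR²w.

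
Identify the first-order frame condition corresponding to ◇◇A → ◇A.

transitivity: ∀x ∀y ∀z (Rxy ∧ Ryz → Rxz)

Replacing A by ¬A and contraposing gives the equivalent schema □A → □□A.
Suppose □A→□□A is valid. Take Rxy, Ryz and set V(A)={w : Rxw}. Then □A at x, so □□A at x, so □A at y, so A at z, i.e. Rxz.
The converse is a direct semantic check.
So the correspondent is transitivity.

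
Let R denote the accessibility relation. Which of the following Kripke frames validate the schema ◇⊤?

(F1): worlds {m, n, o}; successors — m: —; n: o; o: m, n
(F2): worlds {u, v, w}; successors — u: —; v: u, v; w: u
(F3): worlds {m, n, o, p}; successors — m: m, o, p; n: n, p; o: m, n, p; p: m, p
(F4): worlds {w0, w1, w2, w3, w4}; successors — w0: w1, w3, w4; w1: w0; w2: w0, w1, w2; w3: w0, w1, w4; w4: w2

(F3), (F4)

The schema corresponds to seriality: ∀x ∃y Rxy.
(F1): fails — world m has no successor.
(F2): fails — world u has no successor.
(F3): holds.
(F4): holds.
Valid on: (F3), (F4).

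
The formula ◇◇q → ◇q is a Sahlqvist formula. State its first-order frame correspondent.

Replacing q by ¬q and contraposing gives the equivalent schema □q → □□q.
Suppose □q→□□q is valid. Take Rxy, Ryz and set V(q)={w : Rxw}. Then □q at x, so □□q at x, so □q at y, so q at z, i.e. Rxz.
Conversely, on a frame with transitivity the schema holds at every world under every valuation.
Frame condition: ∀x ∀y ∀z (Rxy ∧ Ryz → Rxz).

Transitivity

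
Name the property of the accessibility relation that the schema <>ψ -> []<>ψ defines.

Suppose ◇ψ→□◇ψ is valid. Take Rxy, Rxz and set V(ψ)={y}. Then ◇ψ at x, so □◇ψ at x, so ◇ψ at z, so some w with Rzw has ψ; w=y, i.e. Rzy. By symmetry of the argument, Ryz.

the Euclidean property: forall x forall y forall z (Rxy & Rxz -> Ryz)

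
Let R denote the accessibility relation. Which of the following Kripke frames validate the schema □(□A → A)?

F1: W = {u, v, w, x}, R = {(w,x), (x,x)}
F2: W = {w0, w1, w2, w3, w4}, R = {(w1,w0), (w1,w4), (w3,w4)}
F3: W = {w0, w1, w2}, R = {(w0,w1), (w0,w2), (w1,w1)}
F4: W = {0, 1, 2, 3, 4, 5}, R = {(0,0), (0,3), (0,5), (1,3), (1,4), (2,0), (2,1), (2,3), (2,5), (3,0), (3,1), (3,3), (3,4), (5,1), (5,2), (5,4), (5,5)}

F1

This is the axiom for shift-reflexivity; its first-order frame correspondent is ∀x ∀y (Rxy → Ryy).
F1: satisfies the condition.
F2: fails — Rw1w0 but not Rw0w0.
F3: fails — Rw0w2 but not Rw2w2.
F4: fails — R34 but not R44.
Valid on: F1.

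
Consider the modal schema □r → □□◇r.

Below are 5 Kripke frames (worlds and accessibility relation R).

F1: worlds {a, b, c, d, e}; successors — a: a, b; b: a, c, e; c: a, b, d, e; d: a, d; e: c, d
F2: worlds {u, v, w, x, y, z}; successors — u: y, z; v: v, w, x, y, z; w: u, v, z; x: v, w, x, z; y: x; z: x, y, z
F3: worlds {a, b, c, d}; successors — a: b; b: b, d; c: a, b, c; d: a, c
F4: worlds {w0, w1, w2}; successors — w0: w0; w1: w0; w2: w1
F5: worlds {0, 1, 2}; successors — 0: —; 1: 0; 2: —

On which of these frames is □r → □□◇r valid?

F5

This is the axiom for a generalized confluence (Geach) condition; its first-order frame correspondent is ∀x ∀z (xR²z → ∃w (xRw ∧ zRw)).
F1: fails — aR²e but no w with aRw and eRw.
F2: fails — uR²y but no t with uRt and yRt.
F3: fails — aR²d but no w with aRw and dRw.
F4: fails — w2R²w0 but no w with w2Rw and w0Rw.
F5: satisfies the condition.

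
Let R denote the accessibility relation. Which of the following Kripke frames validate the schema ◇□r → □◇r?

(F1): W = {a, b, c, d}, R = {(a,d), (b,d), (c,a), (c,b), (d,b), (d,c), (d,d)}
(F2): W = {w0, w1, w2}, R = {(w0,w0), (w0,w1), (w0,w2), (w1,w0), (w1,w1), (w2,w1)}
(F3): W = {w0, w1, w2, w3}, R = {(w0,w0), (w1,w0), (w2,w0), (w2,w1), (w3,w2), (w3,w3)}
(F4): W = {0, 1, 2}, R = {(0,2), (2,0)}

(F2), (F4)

This is the axiom for convergence; its first-order frame correspondent is ∀x ∀y ∀z (Rxy ∧ Rxz → ∃w (Ryw ∧ Rzw)).
(F1): fails — Rdc and Rdb but c and b have no common successor.
(F2): condition met.
(F3): fails — Rw3w2 and Rw3w3 but w2 and w3 have no common successor.
(F4): condition met.
Valid on: (F2), (F4).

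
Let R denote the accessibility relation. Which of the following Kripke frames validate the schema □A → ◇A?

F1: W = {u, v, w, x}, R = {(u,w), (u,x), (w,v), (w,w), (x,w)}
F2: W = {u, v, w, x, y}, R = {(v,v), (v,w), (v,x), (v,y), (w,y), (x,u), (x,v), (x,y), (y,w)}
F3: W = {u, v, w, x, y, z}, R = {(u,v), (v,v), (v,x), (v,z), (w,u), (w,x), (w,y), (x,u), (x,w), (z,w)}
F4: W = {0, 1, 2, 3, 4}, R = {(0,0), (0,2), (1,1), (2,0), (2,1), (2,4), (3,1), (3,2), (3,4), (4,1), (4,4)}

This is the axiom for seriality; its first-order frame correspondent is ∀x ∃y Rxy.
F1: fails — world v has no successor.
F2: fails — world u has no successor.
F3: fails — world y has no successor.
F4: holds.

F4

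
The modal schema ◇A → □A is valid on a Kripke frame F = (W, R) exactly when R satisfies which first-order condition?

This schema is the CD axiom.
Its frame correspondent is partial functionality — ∀x ∀y ∀z (Rxy ∧ Rxz → y = z).

Partial functionality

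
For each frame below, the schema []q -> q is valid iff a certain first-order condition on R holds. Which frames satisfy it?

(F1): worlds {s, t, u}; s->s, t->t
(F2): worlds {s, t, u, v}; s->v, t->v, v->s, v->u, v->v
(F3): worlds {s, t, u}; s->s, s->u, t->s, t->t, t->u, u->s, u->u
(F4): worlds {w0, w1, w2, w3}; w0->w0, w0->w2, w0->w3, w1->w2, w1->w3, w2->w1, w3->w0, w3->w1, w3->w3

(F3)

Frame correspondent (Sahlqvist): forall x Rxx — i.e. reflexivity.
(F1): fails — world u does not see itself.
(F2): fails — world s does not see itself.
(F3): ✓.
(F4): fails — world w1 does not see itself.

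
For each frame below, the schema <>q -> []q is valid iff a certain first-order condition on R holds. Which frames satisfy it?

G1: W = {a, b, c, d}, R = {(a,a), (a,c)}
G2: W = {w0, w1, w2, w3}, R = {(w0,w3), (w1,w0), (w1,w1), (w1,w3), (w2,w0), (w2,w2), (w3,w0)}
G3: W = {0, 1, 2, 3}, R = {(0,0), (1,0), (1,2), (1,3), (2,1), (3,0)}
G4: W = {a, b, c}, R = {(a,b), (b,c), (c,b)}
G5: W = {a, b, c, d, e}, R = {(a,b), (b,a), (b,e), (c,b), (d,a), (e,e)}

Frame correspondent (Sahlqvist): forall x forall y forall z (Rxy & Rxz -> y = z) — i.e. partial functionality.
G1: fails — a sees both a and c.
G2: fails — w1 sees both w0 and w1.
G3: fails — 1 sees both 0 and 2.
G4: satisfies the condition.
G5: fails — b sees both a and e.
Valid on: G4.

G4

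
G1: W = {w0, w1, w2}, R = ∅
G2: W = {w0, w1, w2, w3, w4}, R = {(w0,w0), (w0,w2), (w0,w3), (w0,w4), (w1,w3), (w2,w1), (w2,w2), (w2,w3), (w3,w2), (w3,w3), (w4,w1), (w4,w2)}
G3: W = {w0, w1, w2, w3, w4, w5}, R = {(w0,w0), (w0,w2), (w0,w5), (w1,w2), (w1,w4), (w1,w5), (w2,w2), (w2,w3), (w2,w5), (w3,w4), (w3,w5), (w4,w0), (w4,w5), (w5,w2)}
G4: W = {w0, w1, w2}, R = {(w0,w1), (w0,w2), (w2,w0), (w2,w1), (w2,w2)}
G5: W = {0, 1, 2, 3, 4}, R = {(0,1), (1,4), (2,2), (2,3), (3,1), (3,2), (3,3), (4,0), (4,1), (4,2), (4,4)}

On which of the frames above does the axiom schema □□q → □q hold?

The schema corresponds to density: ∀x ∀y (Rxy → ∃z (Rxz ∧ Rzy)).
G1: satisfies the condition.
G2: satisfies the condition.
G3: fails — Rw1w4 but no z with Rw1z and Rzw4.
G4: satisfies the condition.
G5: fails — R01 but no z with R0z and Rz1.
Valid on: G1, G2, G4.

G1, G2, G4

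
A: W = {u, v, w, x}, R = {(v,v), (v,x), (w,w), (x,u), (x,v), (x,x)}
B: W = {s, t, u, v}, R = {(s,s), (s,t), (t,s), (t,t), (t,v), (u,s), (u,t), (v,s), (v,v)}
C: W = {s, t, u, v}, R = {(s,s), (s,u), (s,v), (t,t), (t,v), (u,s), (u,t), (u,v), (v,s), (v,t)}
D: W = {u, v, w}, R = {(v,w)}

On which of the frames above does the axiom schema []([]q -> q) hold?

Frame correspondent (Sahlqvist): forall x forall y (Rxy -> Ryy) — i.e. shift-reflexivity.
A: fails — Rxu but not Ruu.
B: satisfies the condition.
C: fails — Ruv but not Rvv.
D: fails — Rvw but not Rww.

B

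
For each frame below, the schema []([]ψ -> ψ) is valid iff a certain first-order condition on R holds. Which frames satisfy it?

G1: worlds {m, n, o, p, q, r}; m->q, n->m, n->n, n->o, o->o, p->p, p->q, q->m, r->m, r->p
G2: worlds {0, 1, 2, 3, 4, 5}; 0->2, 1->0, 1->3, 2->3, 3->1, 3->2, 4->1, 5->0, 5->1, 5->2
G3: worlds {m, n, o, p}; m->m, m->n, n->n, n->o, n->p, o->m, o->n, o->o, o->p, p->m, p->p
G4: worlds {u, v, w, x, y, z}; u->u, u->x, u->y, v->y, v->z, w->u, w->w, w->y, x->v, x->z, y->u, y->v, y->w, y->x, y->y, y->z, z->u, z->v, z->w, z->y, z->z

G3

Frame correspondent (Sahlqvist): forall x forall y (Rxy -> Ryy) — i.e. shift-reflexivity.
G1: fails — Rrm but not Rmm.
G2: fails — R10 but not R00.
G3: ✓.
G4: fails — Ryx but not Rxx.
Valid on: G3.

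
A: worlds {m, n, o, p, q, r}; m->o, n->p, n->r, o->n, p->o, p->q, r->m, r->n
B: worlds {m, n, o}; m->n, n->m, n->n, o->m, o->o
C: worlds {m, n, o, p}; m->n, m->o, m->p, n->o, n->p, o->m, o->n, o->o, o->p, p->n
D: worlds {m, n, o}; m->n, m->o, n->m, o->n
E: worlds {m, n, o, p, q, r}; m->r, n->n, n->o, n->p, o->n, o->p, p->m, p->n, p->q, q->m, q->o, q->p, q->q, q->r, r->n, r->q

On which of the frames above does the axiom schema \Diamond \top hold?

The schema corresponds to seriality: \forall x \exists y Rxy.
A: fails — world q has no successor.
B: satisfies the condition.
C: satisfies the condition.
D: satisfies the condition.
E: satisfies the condition.
Valid on: B, C, D, E.

B, C, D, E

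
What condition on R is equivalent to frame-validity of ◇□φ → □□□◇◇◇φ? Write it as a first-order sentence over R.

∀x ∀y ∀z ((xRy ∧ xR³z) → ∃w (yRw ∧ zR³w))

This is a Sahlqvist (Geach-type) schema ◇^1□^1φ → □^3◇^3φ.
Minimal-valuation argument: fix x; take any y with xR^1y and any z with xR^3z. Set V(φ) to the set of worlds R-reachable from y in exactly 1 step. Then □^1φ holds at y, so the antecedent holds at x; validity forces ◇^3φ at z, giving a w with zR^3w and yR^1w.
First-order correspondent: ∀x ∀y ∀z ((xRy ∧ xR³z) → ∃w (yRw ∧ zR³w)).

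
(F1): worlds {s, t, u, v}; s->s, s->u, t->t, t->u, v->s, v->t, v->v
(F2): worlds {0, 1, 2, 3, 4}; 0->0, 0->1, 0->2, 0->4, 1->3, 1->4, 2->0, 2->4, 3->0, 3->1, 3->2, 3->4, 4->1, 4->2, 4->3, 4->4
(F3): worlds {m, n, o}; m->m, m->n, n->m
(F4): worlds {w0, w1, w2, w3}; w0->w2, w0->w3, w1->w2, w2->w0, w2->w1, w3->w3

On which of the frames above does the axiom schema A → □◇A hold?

The schema corresponds to symmetry: ∀x ∀y (Rxy → Ryx).
(F1): fails — Rvt but not Rtv.
(F2): fails — R32 but not R23.
(F3): holds.
(F4): fails — Rw0w3 but not Rw3w0.

(F3)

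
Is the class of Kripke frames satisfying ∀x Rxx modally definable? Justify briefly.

The condition is reflexivity. A defining modal formula is □r → r.
Suppose □r→r is valid. At any x set V(r)={w : Rxw}. Then □r holds at x, so r holds at x, i.e. Rxx.

Yes, by □r → r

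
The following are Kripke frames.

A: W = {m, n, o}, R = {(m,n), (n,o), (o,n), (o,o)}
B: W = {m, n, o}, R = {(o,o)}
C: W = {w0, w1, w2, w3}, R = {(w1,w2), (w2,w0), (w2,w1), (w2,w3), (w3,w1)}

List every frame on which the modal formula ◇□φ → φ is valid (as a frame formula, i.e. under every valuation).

This is the axiom for symmetry; its first-order frame correspondent is ∀x ∀y (Rxy → Ryx).
A: fails — Rmn but not Rnm.
B: holds.
C: fails — Rw3w1 but not Rw1w3.
Valid on: B.

B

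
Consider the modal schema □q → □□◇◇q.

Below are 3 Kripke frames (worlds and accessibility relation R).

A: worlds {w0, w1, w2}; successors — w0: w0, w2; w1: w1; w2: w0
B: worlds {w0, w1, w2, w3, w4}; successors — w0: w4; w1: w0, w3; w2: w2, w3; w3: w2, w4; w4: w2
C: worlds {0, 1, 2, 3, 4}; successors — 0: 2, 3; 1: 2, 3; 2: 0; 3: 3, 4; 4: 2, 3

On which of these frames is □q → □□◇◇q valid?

This is the axiom for a generalized confluence (Geach) condition; its first-order frame correspondent is ∀x ∀z (xR²z → ∃w (xRw ∧ zR²w)).
A: holds.
B: holds.
C: fails — 2R²2 but no w with 2Rw and 2R²w.
Valid on: A, B.

A, B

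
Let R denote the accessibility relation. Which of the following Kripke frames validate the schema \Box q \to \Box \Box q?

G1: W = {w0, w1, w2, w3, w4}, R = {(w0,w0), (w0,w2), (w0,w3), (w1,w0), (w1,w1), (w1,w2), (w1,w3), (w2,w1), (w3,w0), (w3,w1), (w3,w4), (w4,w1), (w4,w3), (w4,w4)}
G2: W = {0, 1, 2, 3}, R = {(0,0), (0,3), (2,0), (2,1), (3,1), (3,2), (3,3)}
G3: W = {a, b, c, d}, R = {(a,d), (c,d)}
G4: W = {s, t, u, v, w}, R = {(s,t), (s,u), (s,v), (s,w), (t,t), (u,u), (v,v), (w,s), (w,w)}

Frame correspondent (Sahlqvist): \forall x \forall y \forall z (Rxy \wedge Ryz \to Rxz) — i.e. transitivity.
G1: fails — Rw3w1 and Rw1w2 but not Rw3w2.
G2: fails — R32 and R20 but not R30.
G3: ✓.
G4: fails — Rsw and Rws but not Rss.
Valid on: G3.

G3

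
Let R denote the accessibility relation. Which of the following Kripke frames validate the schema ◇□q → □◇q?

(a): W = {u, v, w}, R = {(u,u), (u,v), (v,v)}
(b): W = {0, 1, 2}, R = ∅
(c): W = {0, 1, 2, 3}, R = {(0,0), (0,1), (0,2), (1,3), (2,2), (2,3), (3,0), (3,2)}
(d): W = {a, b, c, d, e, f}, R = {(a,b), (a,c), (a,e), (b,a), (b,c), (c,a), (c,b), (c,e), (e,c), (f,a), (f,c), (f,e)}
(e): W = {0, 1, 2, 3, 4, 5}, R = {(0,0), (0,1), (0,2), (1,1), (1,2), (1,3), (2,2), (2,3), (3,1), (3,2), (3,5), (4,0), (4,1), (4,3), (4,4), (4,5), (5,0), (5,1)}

(a), (b)

Frame correspondent (Sahlqvist): ∀x ∀y ∀z (Rxy ∧ Rxz → ∃w (Ryw ∧ Rzw)) — i.e. convergence.
(a): condition met.
(b): condition met.
(c): fails — R00 and R01 but 0 and 1 have no common successor.
(d): fails — Rae and Rac but e and c have no common successor.
(e): fails — R32 and R35 but 2 and 5 have no common successor.
Valid on: (a), (b).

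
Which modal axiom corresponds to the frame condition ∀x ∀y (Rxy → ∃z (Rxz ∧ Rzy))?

□□r → □r

The condition is density. The C4 schema □□r → □r defines it.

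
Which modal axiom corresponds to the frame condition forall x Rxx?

□q → q

The condition is reflexivity. The T schema □q → q defines it.
Suppose □q→q is valid. At any x set V(q)={w : Rxw}. Then □q holds at x, so q holds at x, i.e. Rxx.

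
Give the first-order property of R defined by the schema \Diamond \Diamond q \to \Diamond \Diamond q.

\forall x \forall y (x R^2 y \to \exists w (y = w \wedge x R^2 w))

This is a Sahlqvist (Geach-type) schema ◇^2□^0q → □^0◇^2q.
First-order correspondent: \forall x \forall y (x R^2 y \to \exists w (y = w \wedge x R^2 w)).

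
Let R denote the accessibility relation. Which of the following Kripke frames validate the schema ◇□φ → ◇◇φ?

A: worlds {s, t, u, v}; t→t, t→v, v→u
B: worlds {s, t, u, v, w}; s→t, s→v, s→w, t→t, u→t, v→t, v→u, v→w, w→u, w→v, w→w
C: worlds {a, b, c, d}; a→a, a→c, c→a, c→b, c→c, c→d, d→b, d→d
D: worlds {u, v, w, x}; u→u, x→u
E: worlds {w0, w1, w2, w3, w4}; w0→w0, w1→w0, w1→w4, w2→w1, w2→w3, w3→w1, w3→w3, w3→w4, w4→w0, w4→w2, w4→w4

B, D, E

Frame correspondent (Sahlqvist): ∀x ∀y (xRy → ∃w (yRw ∧ xR²w)) — i.e. a generalized confluence (Geach) condition.
A: fails — vRu but no w with uRw and vR²w.
B: ✓.
C: fails — cRb but no w with bRw and cR²w.
D: ✓.
E: ✓.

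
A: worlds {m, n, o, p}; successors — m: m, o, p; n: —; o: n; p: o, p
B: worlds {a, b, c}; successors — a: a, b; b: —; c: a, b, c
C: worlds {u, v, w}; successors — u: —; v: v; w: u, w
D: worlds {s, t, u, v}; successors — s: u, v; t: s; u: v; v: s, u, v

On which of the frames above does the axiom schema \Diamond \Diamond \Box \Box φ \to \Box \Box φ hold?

D

The schema corresponds to a generalized confluence (Geach) condition: \forall x \forall y \forall z ((x R^2 y \wedge x R^2 z) \to \exists w (y R^2 w \wedge z = w)).
A: fails — mR²n, mR²m but no w with nR²w and m=w.
B: fails — aR²b, aR²a but no w with bR²w and a=w.
C: fails — wR²u, wR²u but no t with uR²t and u=t.
D: ✓.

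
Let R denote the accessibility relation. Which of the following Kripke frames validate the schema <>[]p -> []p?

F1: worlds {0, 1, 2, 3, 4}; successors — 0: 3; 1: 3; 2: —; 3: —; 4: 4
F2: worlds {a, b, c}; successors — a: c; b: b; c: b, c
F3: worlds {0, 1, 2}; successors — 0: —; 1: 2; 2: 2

This is the axiom for a generalized confluence (Geach) condition; its first-order frame correspondent is forall x forall y forall z ((xRy & xRz) -> exists w (yRw & z = w)).
F1: fails — 0R3, 0R3 but no w with 3Rw and 3=w.
F2: fails — cRb, cRc but no w with bRw and c=w.
F3: holds.

F3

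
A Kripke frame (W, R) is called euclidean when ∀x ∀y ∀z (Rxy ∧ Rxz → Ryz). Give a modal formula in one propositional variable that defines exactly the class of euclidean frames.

◇p → □◇p

A defining formula is ◇p → □◇p (the 5 axiom).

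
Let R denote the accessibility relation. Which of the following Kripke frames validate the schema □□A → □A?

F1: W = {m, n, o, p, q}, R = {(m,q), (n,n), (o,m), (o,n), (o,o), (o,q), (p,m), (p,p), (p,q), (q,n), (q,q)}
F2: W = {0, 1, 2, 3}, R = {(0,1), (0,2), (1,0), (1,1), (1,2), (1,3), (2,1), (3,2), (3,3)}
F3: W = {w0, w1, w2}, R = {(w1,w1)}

F1, F2, F3

This is the axiom for density; its first-order frame correspondent is ∀x ∀y (Rxy → ∃z (Rxz ∧ Rzy)).
F1: holds.
F2: holds.
F3: holds.
Valid on: F1, F2, F3.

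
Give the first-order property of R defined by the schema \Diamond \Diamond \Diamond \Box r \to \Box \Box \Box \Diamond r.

This is a Sahlqvist (Geach-type) schema ◇^3□^1r → □^3◇^1r.
First-order correspondent: \forall x \forall y \forall z ((x R^3 y \wedge x R^3 z) \to \exists w (yRw \wedge zRw)).

\forall x \forall y \forall z ((x R^3 y \wedge x R^3 z) \to \exists w (yRw \wedge zRw))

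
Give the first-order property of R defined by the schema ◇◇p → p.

This is a Sahlqvist (Geach-type) schema ◇^2□^0p → □^0◇^0p.
Minimal-valuation argument: fix x; take any y with xR^2y and any z with xR^0z. Set V(p) to the set of worlds R-reachable from y in exactly 0 steps. Then □^0p holds at y, so the antecedent holds at x; validity forces ◇^0p at z, giving a w with zR^0w and yR^0w.
First-order correspondent: ∀x ∀y (xR²y → ∃w (y = w ∧ x = w)).

∀x ∀y (xR²y → ∃w (y = w ∧ x = w))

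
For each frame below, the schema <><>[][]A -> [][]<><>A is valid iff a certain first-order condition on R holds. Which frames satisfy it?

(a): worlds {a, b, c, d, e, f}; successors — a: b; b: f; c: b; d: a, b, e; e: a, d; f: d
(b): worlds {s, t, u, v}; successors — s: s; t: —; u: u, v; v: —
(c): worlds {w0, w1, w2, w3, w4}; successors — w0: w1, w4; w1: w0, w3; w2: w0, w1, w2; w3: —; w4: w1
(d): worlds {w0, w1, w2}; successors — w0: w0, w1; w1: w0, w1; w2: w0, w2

(d)

The schema corresponds to a generalized confluence (Geach) condition: forall x forall y forall z ((x R^2 y & x R^2 z) -> exists w (y R^2 w & z R^2 w)).
(a): fails — dR²a, dR²b but no w with aR²w and bR²w.
(b): fails — uR²u, uR²v but no w with uR²w and vR²w.
(c): fails — w0R²w0, w0R²w3 but no w with w0R²w and w3R²w.
(d): ✓.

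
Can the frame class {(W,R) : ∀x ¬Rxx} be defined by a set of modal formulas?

Modal frame validity is preserved under surjective bounded morphisms.
The 3-cycle (worlds s,t,u with s→t→u→s) is irreflexive, and the map sending every world to a single reflexive point • is a surjective bounded morphism (forth: every edge maps to (•,•); back: every world has a successor). So any modal formula valid on the 3-cycle is also valid on the reflexive point, which is not irreflexive.
Hence irreflexivity is not modally definable.

No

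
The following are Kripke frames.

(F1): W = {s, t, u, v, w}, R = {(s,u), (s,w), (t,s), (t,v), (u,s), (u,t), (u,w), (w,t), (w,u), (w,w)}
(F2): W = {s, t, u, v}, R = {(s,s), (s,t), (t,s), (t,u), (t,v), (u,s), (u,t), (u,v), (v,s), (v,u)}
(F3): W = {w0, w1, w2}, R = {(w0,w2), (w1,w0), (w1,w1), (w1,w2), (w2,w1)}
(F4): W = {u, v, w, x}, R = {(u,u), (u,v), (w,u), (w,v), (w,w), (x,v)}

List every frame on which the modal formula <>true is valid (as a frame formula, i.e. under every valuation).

Frame correspondent (Sahlqvist): forall x exists y Rxy — i.e. seriality.
(F1): fails — world v has no successor.
(F2): satisfies the condition.
(F3): satisfies the condition.
(F4): fails — world v has no successor.
Valid on: (F2), (F3).

(F2), (F3)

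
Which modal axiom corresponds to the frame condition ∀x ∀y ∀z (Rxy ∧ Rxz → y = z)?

This is partial functionality; the standard corresponding axiom is CD: ◇ψ → □ψ.
Suppose ◇ψ→□ψ is valid. Take Rxy, Rxz and set V(ψ)={y}. Then ◇ψ at x, so □ψ at x, so ψ at z, i.e. z=y.

◇ψ → □ψ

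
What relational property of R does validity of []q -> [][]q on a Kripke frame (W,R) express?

Suppose □q→□□q is valid. Take Rxy, Ryz and set V(q)={w : Rxw}. Then □q at x, so □□q at x, so □q at y, so q at z, i.e. Rxz.
Conversely, any frame satisfying forall x forall y forall z (Rxy & Ryz -> Rxz) validates the schema.
Frame condition: forall x forall y forall z (Rxy & Ryz -> Rxz).

transitivity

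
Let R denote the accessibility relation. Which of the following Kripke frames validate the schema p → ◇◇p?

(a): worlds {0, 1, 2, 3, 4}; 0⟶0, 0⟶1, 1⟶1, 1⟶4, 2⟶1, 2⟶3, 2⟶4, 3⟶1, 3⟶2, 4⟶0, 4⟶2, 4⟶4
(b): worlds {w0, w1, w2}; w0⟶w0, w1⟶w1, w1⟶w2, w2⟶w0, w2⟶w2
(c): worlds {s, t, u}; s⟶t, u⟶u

Frame correspondent (Sahlqvist): ∀x ∃w (x = w ∧ xR²w) — i.e. a generalized confluence (Geach) condition.
(a): satisfies the condition.
(b): satisfies the condition.
(c): fails — at s but no w with s=w and sR²w.
Valid on: (a), (b).

(a), (b)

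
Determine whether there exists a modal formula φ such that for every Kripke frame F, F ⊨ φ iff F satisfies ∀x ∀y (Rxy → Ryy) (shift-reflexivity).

The condition is shift-reflexivity. A defining modal formula is □(□q → q).
Suppose □(□q→q) is valid. Take Rxy and set V(q)={w : Ryw}. Then at y, □q holds; since □(□q→q) at x, □q→q at y, so q at y, i.e. Ryy.

Definable; □(□q → q) defines it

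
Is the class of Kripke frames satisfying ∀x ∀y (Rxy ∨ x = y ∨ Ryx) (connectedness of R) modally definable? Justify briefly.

Any modally definable frame class is closed under disjoint unions.
Take 4 disjoint single-world reflexive frames: each is trivially connected, but their disjoint union has 4 worlds with no edge between distinct components, so it is not connected.
So no modal formula (or set of formulas) defines exactly the connected frames.

No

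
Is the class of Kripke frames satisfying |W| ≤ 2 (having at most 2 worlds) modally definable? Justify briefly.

Modal frame validity is preserved under disjoint unions.
Any modal formula valid on each of 3 disjoint one-world frames is valid on their disjoint union (validity is preserved under disjoint unions). Each one-world frame has |W|=1≤2, but the union has |W|=3.
Hence having at most 2 worlds is not modally definable.

No — not modally definable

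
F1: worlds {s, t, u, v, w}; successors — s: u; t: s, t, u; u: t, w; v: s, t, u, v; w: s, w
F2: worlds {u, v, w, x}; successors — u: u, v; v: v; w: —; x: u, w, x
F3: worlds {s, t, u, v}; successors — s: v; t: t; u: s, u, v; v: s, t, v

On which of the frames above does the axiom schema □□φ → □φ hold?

F2, F3

Frame correspondent (Sahlqvist): ∀x ∀y (Rxy → ∃z (Rxz ∧ Rzy)) — i.e. density.
F1: fails — Rsu but no z with Rsz and Rzu.
F2: ✓.
F3: ✓.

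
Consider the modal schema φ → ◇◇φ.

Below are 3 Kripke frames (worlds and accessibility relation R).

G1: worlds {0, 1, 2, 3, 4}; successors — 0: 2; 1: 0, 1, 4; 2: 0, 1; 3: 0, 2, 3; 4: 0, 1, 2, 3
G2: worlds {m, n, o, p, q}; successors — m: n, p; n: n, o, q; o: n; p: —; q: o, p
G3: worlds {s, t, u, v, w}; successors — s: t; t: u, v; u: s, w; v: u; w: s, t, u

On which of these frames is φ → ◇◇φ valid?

Frame correspondent (Sahlqvist): ∀x ∃w (x = w ∧ xR²w) — i.e. a generalized confluence (Geach) condition.
G1: ✓.
G2: fails — at m but no w with m=w and mR²w.
G3: fails — at s but no w* with s=w* and sR²w*.

G1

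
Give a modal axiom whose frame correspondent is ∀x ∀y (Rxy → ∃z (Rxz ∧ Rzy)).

□□s → □s

This is density; the standard corresponding axiom is C4: □□s → □s.
Suppose □□s→□s is valid. Take Rxy and set V(s)={w : xR²w}. Then □□s at x, so □s at x, so s at y, i.e. ∃z(Rxz∧Rzy).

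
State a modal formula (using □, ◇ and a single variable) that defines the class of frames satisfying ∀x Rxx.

□p → p

The condition is reflexivity. The T schema □p → p defines it.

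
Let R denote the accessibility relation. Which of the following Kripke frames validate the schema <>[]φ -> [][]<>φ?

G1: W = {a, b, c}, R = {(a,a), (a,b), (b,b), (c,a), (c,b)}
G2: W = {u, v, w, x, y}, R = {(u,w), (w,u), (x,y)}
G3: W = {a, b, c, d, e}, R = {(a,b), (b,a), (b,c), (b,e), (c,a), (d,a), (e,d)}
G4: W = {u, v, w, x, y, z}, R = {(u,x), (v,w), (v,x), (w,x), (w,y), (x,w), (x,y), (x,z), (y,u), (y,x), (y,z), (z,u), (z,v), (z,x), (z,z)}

Frame correspondent (Sahlqvist): forall x forall y forall z ((xRy & x R^2 z) -> exists w (yRw & zRw)) — i.e. a generalized confluence (Geach) condition.
G1: ✓.
G2: fails — uRw, uR²u but no t with wRt and uRt.
G3: fails — aRb, aR²a but no w with bRw and aRw.
G4: fails — wRx, wR²u but no t with xRt and uRt.

G1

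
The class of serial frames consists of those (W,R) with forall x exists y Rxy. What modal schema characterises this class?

The condition is seriality. The D schema □s → ◇s defines it.

□s → ◇s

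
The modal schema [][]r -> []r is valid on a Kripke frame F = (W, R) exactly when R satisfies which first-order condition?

Suppose □□r→□r is valid. Take Rxy and set V(r)={w : xR²w}. Then □□r at x, so □r at x, so r at y, i.e. ∃z(Rxz∧Rzy).
Conversely, on a frame with density the schema holds at every world under every valuation.
So the correspondent is density.

density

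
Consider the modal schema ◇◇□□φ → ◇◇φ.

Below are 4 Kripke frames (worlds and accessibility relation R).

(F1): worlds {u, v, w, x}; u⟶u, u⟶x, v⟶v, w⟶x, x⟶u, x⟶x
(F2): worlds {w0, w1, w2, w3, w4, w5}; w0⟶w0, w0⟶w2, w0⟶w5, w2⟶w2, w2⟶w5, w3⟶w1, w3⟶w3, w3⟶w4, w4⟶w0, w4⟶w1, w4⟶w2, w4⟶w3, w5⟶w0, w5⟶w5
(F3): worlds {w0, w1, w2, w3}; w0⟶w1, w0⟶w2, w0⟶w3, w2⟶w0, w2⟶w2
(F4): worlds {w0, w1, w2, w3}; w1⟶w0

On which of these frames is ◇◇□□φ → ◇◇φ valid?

(F1), (F4)

This is the axiom for a generalized confluence (Geach) condition; its first-order frame correspondent is ∀x ∀y (xR²y → ∃w (yR²w ∧ xR²w)).
(F1): ✓.
(F2): fails — w3R²w1 but no w with w1R²w and w3R²w.
(F3): fails — w2R²w1 but no w with w1R²w and w2R²w.
(F4): ✓.
Valid on: (F1), (F4).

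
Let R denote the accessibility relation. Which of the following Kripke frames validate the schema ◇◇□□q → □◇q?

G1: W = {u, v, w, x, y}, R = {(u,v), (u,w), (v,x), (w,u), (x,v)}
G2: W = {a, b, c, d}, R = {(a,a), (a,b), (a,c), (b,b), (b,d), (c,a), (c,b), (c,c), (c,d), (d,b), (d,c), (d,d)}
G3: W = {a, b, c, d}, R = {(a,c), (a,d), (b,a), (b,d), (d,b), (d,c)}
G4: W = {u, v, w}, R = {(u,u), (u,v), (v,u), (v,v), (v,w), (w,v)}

G2, G4

The schema corresponds to a generalized confluence (Geach) condition: ∀x ∀y ∀z ((xR²y ∧ xRz) → ∃w (yR²w ∧ zRw)).
G1: fails — uR²x, uRw but no t with xR²t and wRt.
G2: condition met.
G3: fails — aR²b, aRc but no w with bR²w and cRw.
G4: condition met.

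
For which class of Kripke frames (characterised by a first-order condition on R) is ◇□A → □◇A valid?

Convergence

This is the .2 axiom.
Its frame correspondent is convergence — ∀x ∀y ∀z (Rxy ∧ Rxz → ∃w (Ryw ∧ Rzw)).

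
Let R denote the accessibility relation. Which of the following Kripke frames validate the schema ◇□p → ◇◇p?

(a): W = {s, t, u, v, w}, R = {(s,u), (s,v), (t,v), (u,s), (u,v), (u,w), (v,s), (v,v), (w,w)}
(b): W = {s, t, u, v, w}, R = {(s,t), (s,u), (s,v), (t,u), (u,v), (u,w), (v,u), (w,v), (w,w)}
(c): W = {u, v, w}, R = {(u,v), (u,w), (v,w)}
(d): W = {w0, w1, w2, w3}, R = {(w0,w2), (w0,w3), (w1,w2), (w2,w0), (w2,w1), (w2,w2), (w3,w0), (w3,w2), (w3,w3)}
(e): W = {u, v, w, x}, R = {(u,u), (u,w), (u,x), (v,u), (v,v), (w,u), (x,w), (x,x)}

The schema corresponds to a generalized confluence (Geach) condition: ∀x ∀y (xRy → ∃w (yRw ∧ xR²w)).
(a): ✓.
(b): ✓.
(c): fails — uRw but no t with wRt and uR²t.
(d): ✓.
(e): ✓.
Valid on: (a), (b), (d), (e).

(a), (b), (d), (e)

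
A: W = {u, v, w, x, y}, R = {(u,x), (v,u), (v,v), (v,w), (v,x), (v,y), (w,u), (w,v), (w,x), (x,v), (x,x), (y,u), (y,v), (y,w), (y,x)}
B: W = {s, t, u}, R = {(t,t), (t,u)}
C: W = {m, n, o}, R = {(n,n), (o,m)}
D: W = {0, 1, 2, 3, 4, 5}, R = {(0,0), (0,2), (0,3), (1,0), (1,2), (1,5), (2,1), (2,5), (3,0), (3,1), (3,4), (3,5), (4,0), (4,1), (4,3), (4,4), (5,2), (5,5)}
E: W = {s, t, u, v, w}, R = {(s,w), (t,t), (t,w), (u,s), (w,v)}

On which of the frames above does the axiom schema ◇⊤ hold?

A, D

Frame correspondent (Sahlqvist): ∀x ∃y Rxy — i.e. seriality.
A: satisfies the condition.
B: fails — world s has no successor.
C: fails — world m has no successor.
D: satisfies the condition.
E: fails — world v has no successor.
Valid on: A, D.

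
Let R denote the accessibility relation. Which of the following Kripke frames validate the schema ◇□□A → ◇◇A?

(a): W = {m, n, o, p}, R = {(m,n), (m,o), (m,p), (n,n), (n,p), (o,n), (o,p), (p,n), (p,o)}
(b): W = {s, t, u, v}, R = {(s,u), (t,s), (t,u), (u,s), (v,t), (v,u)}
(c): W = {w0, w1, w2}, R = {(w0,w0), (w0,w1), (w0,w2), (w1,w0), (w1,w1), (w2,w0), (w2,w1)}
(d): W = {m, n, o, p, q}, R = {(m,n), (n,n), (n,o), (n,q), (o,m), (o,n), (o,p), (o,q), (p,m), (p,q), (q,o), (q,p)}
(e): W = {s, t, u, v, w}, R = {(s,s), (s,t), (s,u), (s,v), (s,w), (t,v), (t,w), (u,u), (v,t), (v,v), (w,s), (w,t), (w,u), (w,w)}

Frame correspondent (Sahlqvist): ∀x ∀y (xRy → ∃w (yR²w ∧ xR²w)) — i.e. a generalized confluence (Geach) condition.
(a): condition met.
(b): fails — sRu but no w with uR²w and sR²w.
(c): condition met.
(d): condition met.
(e): condition met.
Valid on: (a), (c), (d), (e).

(a), (c), (d), (e)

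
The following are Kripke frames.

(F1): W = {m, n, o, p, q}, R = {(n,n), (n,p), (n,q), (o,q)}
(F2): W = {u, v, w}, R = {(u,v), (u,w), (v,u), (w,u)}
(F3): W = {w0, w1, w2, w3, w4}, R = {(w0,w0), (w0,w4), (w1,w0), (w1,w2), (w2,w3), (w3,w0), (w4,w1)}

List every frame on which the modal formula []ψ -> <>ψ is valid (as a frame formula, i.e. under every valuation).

The schema corresponds to seriality: forall x exists y Rxy.
(F1): fails — world m has no successor.
(F2): ✓.
(F3): ✓.

(F2), (F3)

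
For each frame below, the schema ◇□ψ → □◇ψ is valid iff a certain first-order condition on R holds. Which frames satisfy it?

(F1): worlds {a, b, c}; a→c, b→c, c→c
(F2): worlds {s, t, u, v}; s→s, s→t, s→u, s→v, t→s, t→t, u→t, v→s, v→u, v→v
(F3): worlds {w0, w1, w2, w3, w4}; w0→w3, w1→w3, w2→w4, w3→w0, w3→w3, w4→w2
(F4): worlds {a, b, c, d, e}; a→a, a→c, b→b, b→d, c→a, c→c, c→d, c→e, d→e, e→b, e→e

(F1), (F3)

Frame correspondent (Sahlqvist): ∀x ∀y ∀z (Rxy ∧ Rxz → ∃w (Ryw ∧ Rzw)) — i.e. convergence.
(F1): condition met.
(F2): fails — Rsv and Rsu but v and u have no common successor.
(F3): condition met.
(F4): fails — Rbb and Rbd but b and d have no common successor.
Valid on: (F1), (F3).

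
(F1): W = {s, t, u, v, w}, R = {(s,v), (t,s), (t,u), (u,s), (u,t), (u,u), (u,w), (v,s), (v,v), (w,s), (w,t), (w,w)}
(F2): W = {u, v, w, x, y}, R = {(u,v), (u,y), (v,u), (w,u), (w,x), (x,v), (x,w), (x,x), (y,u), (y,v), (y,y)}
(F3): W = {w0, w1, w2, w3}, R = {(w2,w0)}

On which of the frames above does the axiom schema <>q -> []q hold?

(F3)

Frame correspondent (Sahlqvist): forall x forall y forall z (Rxy & Rxz -> y = z) — i.e. partial functionality.
(F1): fails — t sees both s and u.
(F2): fails — u sees both v and y.
(F3): satisfies the condition.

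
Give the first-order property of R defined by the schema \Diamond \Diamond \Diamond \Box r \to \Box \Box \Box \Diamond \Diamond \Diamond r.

This is a Sahlqvist (Geach-type) schema ◇^3□^1r → □^3◇^3r.
Minimal-valuation argument: fix x; take any y with xR^3y and any z with xR^3z. Set V(r) to the set of worlds R-reachable from y in exactly 1 step. Then □^1r holds at y, so the antecedent holds at x; validity forces ◇^3r at z, giving a w with zR^3w and yR^1w.
First-order correspondent: \forall x \forall y \forall z ((x R^3 y \wedge x R^3 z) \to \exists w (yRw \wedge z R^3 w)).

\forall x \forall y \forall z ((x R^3 y \wedge x R^3 z) \to \exists w (yRw \wedge z R^3 w))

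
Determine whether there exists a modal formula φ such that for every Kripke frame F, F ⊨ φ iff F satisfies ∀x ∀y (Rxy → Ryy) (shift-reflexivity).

Yes — defined by □(□r → r)

This is a Sahlqvist condition; the T□ axiom □(□r → r) defines it.
Suppose □(□r→r) is valid. Take Rxy and set V(r)={w : Ryw}. Then at y, □r holds; since □(□r→r) at x, □r→r at y, so r at y, i.e. Ryy.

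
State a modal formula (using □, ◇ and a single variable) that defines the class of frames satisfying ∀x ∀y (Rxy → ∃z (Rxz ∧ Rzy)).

□□q → □q

A defining formula is □□q → □q (the C4 axiom).
Suppose □□q→□q is valid. Take Rxy and set V(q)={w : xR²w}. Then □□q at x, so □q at x, so q at y, i.e. ∃z(Rxz∧Rzy).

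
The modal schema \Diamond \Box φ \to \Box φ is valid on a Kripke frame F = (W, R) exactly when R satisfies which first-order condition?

This is a form of the 5 axiom.
It corresponds to the Euclidean property: \forall x \forall y \forall z (Rxy \wedge Rxz \to Ryz).

the Euclidean property: \forall x \forall y \forall z (Rxy \wedge Rxz \to Ryz)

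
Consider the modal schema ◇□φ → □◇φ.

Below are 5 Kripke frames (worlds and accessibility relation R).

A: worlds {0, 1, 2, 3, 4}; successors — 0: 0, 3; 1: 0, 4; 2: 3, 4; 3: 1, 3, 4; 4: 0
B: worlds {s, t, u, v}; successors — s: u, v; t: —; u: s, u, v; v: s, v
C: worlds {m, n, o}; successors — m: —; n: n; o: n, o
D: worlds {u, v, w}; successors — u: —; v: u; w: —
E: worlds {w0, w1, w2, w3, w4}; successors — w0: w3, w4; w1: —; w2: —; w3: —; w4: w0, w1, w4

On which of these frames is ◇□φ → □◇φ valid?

The schema corresponds to convergence: ∀x ∀y ∀z (Rxy ∧ Rxz → ∃w (Ryw ∧ Rzw)).
A: fails — R23 and R24 but 3 and 4 have no common successor.
B: holds.
C: holds.
D: fails — Rvu and Rvu but u and u have no common successor.
E: fails — Rw0w4 and Rw0w3 but w4 and w3 have no common successor.

B, C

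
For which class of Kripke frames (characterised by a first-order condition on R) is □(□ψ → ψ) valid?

Shift-reflexivity

Suppose □(□ψ→ψ) is valid. Take Rxy and set V(ψ)={w : Ryw}. Then at y, □ψ holds; since □(□ψ→ψ) at x, □ψ→ψ at y, so ψ at y, i.e. Ryy.
Conversely, any frame satisfying ∀x ∀y (Rxy → Ryy) validates the schema.
Frame condition: ∀x ∀y (Rxy → Ryy).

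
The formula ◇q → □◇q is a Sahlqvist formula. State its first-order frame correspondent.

the Euclidean property

Suppose ◇q→□◇q is valid. Take Rxy, Rxz and set V(q)={y}. Then ◇q at x, so □◇q at x, so ◇q at z, so some w with Rzw has q; w=y, i.e. Rzy. By symmetry of the argument, Ryz.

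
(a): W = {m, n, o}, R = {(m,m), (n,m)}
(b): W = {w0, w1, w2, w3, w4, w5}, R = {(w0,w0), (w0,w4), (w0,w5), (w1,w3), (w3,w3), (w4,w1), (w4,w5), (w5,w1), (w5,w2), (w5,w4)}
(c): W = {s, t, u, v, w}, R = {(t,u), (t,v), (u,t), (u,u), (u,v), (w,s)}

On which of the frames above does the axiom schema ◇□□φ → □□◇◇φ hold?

(a)

Frame correspondent (Sahlqvist): ∀x ∀y ∀z ((xRy ∧ xR²z) → ∃w (yR²w ∧ zR²w)) — i.e. a generalized confluence (Geach) condition.
(a): satisfies the condition.
(b): fails — w0Rw0, w0R²w1 but no w with w0R²w and w1R²w.
(c): fails — tRu, tR²v but no w* with uR²w* and vR²w*.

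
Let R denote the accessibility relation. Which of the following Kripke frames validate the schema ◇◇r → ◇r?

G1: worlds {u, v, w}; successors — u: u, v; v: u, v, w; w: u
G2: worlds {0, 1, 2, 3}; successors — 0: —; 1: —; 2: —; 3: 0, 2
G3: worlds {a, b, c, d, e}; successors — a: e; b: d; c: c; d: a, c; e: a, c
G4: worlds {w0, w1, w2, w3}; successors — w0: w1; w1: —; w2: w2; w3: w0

Frame correspondent (Sahlqvist): ∀x ∀y ∀z (Rxy ∧ Ryz → Rxz) — i.e. transitivity.
G1: fails — Ruv and Rvw but not Ruw.
G2: condition met.
G3: fails — Rea and Rae but not Ree.
G4: fails — Rw3w0 and Rw0w1 but not Rw3w1.
Valid on: G2.

G2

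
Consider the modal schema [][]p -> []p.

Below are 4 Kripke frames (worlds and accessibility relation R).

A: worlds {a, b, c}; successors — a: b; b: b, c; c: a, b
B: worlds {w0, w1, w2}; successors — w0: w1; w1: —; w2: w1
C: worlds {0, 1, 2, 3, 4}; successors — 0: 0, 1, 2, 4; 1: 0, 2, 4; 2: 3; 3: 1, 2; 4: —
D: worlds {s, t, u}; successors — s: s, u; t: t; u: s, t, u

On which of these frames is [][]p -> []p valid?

The schema corresponds to density: forall x forall y (Rxy -> exists z (Rxz & Rzy)).
A: fails — Rca but no z with Rcz and Rza.
B: fails — Rw0w1 but no z with Rw0z and Rzw1.
C: fails — R23 but no z with R2z and Rz3.
D: ✓.

D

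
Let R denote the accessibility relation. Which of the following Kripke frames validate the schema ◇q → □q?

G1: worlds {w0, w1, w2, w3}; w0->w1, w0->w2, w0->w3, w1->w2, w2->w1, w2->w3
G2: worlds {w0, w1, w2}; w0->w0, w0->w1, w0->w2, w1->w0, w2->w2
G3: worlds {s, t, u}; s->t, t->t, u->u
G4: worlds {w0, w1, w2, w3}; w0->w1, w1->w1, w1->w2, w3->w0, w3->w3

G3

Frame correspondent (Sahlqvist): ∀x ∀y ∀z (Rxy ∧ Rxz → y = z) — i.e. partial functionality.
G1: fails — w0 sees both w1 and w2.
G2: fails — w0 sees both w0 and w1.
G3: ✓.
G4: fails — w1 sees both w1 and w2.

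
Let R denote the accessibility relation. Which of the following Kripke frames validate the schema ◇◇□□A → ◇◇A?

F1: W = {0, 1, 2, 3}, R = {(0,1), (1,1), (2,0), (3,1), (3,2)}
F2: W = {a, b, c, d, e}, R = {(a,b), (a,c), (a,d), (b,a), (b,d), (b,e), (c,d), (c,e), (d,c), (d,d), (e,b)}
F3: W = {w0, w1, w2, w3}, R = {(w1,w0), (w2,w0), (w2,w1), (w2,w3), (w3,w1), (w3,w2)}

F1, F2

This is the axiom for a generalized confluence (Geach) condition; its first-order frame correspondent is ∀x ∀y (xR²y → ∃w (yR²w ∧ xR²w)).
F1: condition met.
F2: condition met.
F3: fails — w2R²w0 but no w with w0R²w and w2R²w.
Valid on: F1, F2.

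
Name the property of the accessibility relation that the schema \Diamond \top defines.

seriality

◇⊤ holds at w iff w has a successor, so frame-validity of ◇⊤ is exactly seriality. Equivalently via □ψ → ◇ψ:
Suppose □ψ→◇ψ is valid. At any x set V(ψ)=W. Then □ψ at x, so ◇ψ at x, so x has a successor.
The converse is a direct semantic check.
Frame condition: \forall x \exists y Rxy.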